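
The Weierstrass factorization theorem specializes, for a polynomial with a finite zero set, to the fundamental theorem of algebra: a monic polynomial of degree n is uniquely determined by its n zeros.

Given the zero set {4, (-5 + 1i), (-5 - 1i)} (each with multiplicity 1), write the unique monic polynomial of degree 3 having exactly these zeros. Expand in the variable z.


The polynomial is p(z) = ∏_{α ∈ S} (z − α), where S = {4, (-5 + 1i), (-5 - 1i)}.
Expanding the product yields: p(z) = z^3 + 6·z^2 -14·z -104.
Note conjugate pairs combine to real quadratics: (z − (-5+1i))(z − (-5−1i)) = z² + 10z + 26.
The resulting polynomial has degree 3 and real coefficients as required.

p(z) = z^3 + 6·z^2 -14·z -104.


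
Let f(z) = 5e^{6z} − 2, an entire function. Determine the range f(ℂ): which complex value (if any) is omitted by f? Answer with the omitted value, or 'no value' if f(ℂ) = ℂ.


Little Picard bounds the complement of f(ℂ) to at most one point.
e^{6z} is never zero on ℂ, so 5·e^{6z} takes every value in ℂ ∖ {0}. Adding -2 shifts the range to ℂ ∖ {-2}. Thus f omits exactly the value -2.

Omitted value: -2.


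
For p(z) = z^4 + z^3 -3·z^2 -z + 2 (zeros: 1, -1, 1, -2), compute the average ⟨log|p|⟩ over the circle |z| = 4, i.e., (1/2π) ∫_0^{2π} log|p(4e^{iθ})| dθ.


Zeros: -2, -1, 1, 1; r = 4.
Inside |z| < r: -2, -1, 1, 1. Outside (|z| ≥ r): ∅.
p(0) = 2, so log|p(0)| = log(2) = 0.6931.
Apply Jensen: I(r) = log|p(0)| + Σ_k log(r/|z_k|), summed over zeros inside |z| < r.
  log(r/|z_k|) for z_k = 1: log(4/1) = 1.3863
  log(r/|z_k|) for z_k = -1: log(4/1) = 1.3863
  log(r/|z_k|) for z_k = 1: log(4/1) = 1.3863
  log(r/|z_k|) for z_k = -2: log(4/2) = 0.6931
Sum over inside zeros: 4.8520.
I(r) = log|p(0)| + (inside sum) = 0.6931 + 4.8520 = 5.5452.
Closed form (all zeros inside, monic): I(r) = n·log(r) = 4·log(4) = 5.5452. ✓

I(r) ≈ 5.5452.


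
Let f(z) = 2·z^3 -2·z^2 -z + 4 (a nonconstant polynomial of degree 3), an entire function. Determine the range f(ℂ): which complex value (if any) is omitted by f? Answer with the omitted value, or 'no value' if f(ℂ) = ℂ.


Little Picard bounds the complement of f(ℂ) to at most one point.
For every w ∈ ℂ, the equation p(z) − w = 0 is a nonconstant polynomial in z and hence has at least one root by the fundamental theorem of algebra. So p is surjective onto ℂ, omitting no value.

Omitted value: no value.


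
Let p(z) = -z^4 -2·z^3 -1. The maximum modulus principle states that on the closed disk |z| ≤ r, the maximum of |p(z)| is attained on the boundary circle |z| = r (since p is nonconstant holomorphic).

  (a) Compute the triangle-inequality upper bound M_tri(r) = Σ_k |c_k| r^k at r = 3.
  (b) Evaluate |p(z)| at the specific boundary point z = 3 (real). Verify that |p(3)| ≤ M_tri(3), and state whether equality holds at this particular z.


Coefficients: c_0 = -1, c_1 = 0, c_2 = 0, c_3 = -2, c_4 = -1. Radius r = 3.
Part (a). Triangle bound: M_tri(r) = Σ_k |c_k| r^k
  = |-1|·3^0 + |0|·3^1 + |0|·3^2 + |-2|·3^3 + |-1|·3^4
  = 1 + 0 + 0 + 54 + 81 = 136.
This bounds M(r) := max_{|z|=r} |p(z)| from above; equality holds iff all terms c_k z^k can be made to align in phase at a single z on |z|=r.
Part (b). At z = 3 (real, on the circle |z| = r):
  p(3) = (-1)·3^0 + (0)·3^1 + (0)·3^2 + (-2)·3^3 + (-1)·3^4 = -136.
  |p(3)| = 136.
Since all nonzero coefficients share the same sign, |p(3)| = 136 = M_tri(3); the triangle bound is attained at z = 3, so in fact M(r) = 136.

M_tri(3) = 136; |p(3)| = 136; equality at z=3: yes.


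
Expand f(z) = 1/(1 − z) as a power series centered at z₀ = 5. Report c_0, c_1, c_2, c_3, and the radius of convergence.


Let w = z − z₀, so z = z₀ + w.
Then 1 − z = 1 − (z₀ + w) = (1 − z₀) − w = -4 − w.
f(z) = 1/(-4 − w) = (1/(-4)) · 1/(1 − w/(-4)) = Σ_{n≥0} w^n / (-4)^(n+1).
So c_n = 1/(-4)^(n+1):
  c_0 = 1/(-4)^1 = -1/4.
  c_1 = 1/(-4)^2 = 1/16.
  c_2 = 1/(-4)^3 = -1/64.
  c_3 = 1/(-4)^4 = 1/256.
The series is valid for |w/d| < 1, i.e. |z − z₀| < |d|.
Radius of convergence: R = |1 − z₀| = |-4| = 4 (distance from z₀ to the singularity z = 1).

c_0 = -1/4, c_1 = 1/16, c_2 = -1/64, c_3 = 1/256; R = 4.


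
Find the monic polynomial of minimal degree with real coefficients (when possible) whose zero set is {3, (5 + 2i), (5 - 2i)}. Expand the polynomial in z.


The polynomial is p(z) = ∏_{α ∈ S} (z − α), where S = {3, (5 + 2i), (5 - 2i)}.
Expanding the product yields: p(z) = z^3 -13·z^2 + 59·z -87.
Note conjugate pairs combine to real quadratics: (z − (5+2i))(z − (5−2i)) = z² − 10z + 29.
The resulting polynomial has degree 3 and real coefficients as required.

p(z) = z^3 -13·z^2 + 59·z -87.


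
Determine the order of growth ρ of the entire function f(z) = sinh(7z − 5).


sinh(w) is a linear combination of e^{iw} and e^{−iw} (or e^w, e^{−w} in the hyperbolic case), so |sinh(w)| ≤ e^{|w|}. With w = 7z − 5, |w| ≤ 7|z| + 5 = 7r + 5 on |z| = r, giving M(r) ≤ e^{7r + 5}, so ρ ≤ 1. On a suitable ray (z = it for sin/cos; z = t for sinh/cosh, t real → ∞), |sinh(7z − 5)| grows like e^{7|t|}/2, so ρ ≥ 1. Hence ρ = 1.
Therefore ρ = 1.

Order ρ = 1.


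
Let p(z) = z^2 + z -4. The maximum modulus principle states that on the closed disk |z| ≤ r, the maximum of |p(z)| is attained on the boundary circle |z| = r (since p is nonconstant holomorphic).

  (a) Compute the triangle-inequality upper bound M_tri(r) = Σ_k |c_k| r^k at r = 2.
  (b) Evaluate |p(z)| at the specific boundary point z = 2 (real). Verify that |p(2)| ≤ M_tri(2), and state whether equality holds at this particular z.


Coefficients: c_0 = -4, c_1 = 1, c_2 = 1. Radius r = 2.
Part (a). Triangle bound: M_tri(r) = Σ_k |c_k| r^k
  = |-4|·2^0 + |1|·2^1 + |1|·2^2
  = 4 + 2 + 4 = 10.
This bounds M(r) := max_{|z|=r} |p(z)| from above; equality holds iff all terms c_k z^k can be made to align in phase at a single z on |z|=r.
Part (b). At z = 2 (real, on the circle |z| = r):
  p(2) = (-4)·2^0 + (1)·2^1 + (1)·2^2 = 2.
  |p(2)| = 2.
Check: |p(2)| = 2 ≤ 10 = M_tri(2). ✓ Equality does not hold at z = 2 (the coefficients have mixed signs, so the terms do not all align in phase there).

M_tri(2) = 10; |p(2)| = 2; equality at z=2: no.


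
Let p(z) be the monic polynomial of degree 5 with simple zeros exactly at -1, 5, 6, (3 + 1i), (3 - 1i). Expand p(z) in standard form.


The polynomial is p(z) = ∏_{α ∈ S} (z − α), where S = {-1, 5, 6, (3 + 1i), (3 - 1i)}.
Expanding the product yields: p(z) = z^5 -16·z^4 + 89·z^3 -184·z^2 + 10·z + 300.
Note conjugate pairs combine to real quadratics: (z − (3+1i))(z − (3−1i)) = z² − 6z + 10.
The resulting polynomial has degree 5 and real coefficients as required.

p(z) = z^5 -16·z^4 + 89·z^3 -184·z^2 + 10·z + 300.


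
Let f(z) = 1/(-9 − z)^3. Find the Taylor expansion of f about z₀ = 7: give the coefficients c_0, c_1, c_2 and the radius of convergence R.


Let w = z − z₀, so z = z₀ + w.
Then -9 − z = -9 − (z₀ + w) = (-9 − z₀) − w = -16 − w.
f(z) = 1/(-16 − w)^3 = (1/(-16)^3) · (1 − w/(-16))^{−3}.
By the binomial series (1−u)^{−3} = Σ_{n≥0} C(n+2, 2) u^n for |u|<1, with u = w/(-16):
  c_n = C(n+2, 2) / (-16)^(n+3).
  c_0 = 1/(-16)^3 = -1/4096.
  c_1 = 3/(-16)^4 = 3/65536.
  c_2 = 6/(-16)^5 = -3/524288.
The series is valid for |w/d| < 1, i.e. |z − z₀| < |d|.
Radius of convergence: R = |-9 − z₀| = |-16| = 16 (distance from z₀ to the singularity z = -9).

c_0 = -1/4096, c_1 = 3/65536, c_2 = -3/524288; R = 16.


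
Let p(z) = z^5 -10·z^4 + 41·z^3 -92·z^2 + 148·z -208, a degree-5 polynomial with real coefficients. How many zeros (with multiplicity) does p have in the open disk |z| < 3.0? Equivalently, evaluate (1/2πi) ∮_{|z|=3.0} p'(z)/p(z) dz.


The zeros of p are: (3 + 2i), (3 - 2i), 4, (0 + 2i), (0 - 2i).
Their magnitudes are: 3.606, 3.606, 4, 2, 2.
Zeros with |z| < R = 3.0: (0 + 2i), (0 - 2i).
Count = 2.
By the argument principle, (1/2πi) ∮_{|z|=R} p'(z)/p(z) dz equals exactly this count.

Number of zeros inside |z| < 3.0: 2.


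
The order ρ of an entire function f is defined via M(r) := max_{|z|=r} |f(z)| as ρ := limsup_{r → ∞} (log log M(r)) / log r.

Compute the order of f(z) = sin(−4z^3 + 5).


Write sin(w) = (e^{iw} ± e^{−iw})/(2 or 2i), so |sin(w)| ≤ e^{|w|}. With w = −4z^3 + 5, |w| ≤ 4r^3 + 5 on |z|=r, giving M(r) ≤ e^{4r^3 + 5} and ρ ≤ 3. For the lower bound, choose z on |z|=r with -4z^3 purely imaginary of modulus 4r^3; then |sin(−4z^3 + 5)| grows like e^{4r^3}/2, so ρ ≥ 3. Hence ρ = 3.
Therefore ρ = 3.

Order ρ = 3.


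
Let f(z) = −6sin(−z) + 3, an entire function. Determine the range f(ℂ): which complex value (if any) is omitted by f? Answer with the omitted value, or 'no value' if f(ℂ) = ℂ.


Little Picard bounds the complement of f(ℂ) to at most one point.
sin is entire and surjective onto ℂ: for every w ∈ ℂ, sin(ζ) = w has a solution ζ ∈ ℂ (e.g., via the complex inverse arcsin). With ζ = −z this gives z = ζ/(-1). Then -6·sin(−z) takes every value in -6·ℂ = ℂ, and adding 3 is a bijection of ℂ. So f is surjective and omits no value. (Note: only on the real line is sin bounded by [−1, 1].)

Omitted value: no value.


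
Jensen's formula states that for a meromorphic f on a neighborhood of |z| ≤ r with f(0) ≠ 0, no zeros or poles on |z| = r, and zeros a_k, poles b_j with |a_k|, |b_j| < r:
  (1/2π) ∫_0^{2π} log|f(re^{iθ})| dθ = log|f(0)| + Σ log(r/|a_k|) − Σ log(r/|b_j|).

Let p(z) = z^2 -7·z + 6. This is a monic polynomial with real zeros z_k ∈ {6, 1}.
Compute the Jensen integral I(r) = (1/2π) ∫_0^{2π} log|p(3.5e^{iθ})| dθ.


Zeros: 1, 6; r = 3.5.
Inside |z| < r: 1. Outside (|z| ≥ r): 6.
p(0) = 6, so log|p(0)| = log(6) = 1.7918.
Apply Jensen: I(r) = log|p(0)| + Σ_k log(r/|z_k|), summed over zeros inside |z| < r.
  log(r/|z_k|) for z_k = 1: log(3.5/1) = 1.2528
  Outside zeros (6) contribute nothing to the Jensen sum.
Sum over inside zeros: 1.2528.
I(r) = log|p(0)| + (inside sum) = 1.7918 + 1.2528 = 3.0445.
Note: since some zeros are outside |z| ≤ r, the simplified n·log(r) form does NOT apply — only the inside zeros contribute.

I(r) ≈ 3.0445.


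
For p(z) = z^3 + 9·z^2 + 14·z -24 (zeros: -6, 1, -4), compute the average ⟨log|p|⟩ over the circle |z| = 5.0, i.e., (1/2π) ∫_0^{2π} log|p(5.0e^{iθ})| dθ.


Zeros: -6, -4, 1; r = 5.0.
Inside |z| < r: -4, 1. Outside (|z| ≥ r): -6.
p(0) = -24, so log|p(0)| = log(24) = 3.1781.
Apply Jensen: I(r) = log|p(0)| + Σ_k log(r/|z_k|), summed over zeros inside |z| < r.
  log(r/|z_k|) for z_k = 1: log(5.0/1) = 1.6094
  log(r/|z_k|) for z_k = -4: log(5.0/4) = 0.2231
  Outside zeros (-6) contribute nothing to the Jensen sum.
Sum over inside zeros: 1.8326.
I(r) = log|p(0)| + (inside sum) = 3.1781 + 1.8326 = 5.0106.
Note: since some zeros are outside |z| ≤ r, the simplified n·log(r) form does NOT apply — only the inside zeros contribute.

I(r) ≈ 5.0106.


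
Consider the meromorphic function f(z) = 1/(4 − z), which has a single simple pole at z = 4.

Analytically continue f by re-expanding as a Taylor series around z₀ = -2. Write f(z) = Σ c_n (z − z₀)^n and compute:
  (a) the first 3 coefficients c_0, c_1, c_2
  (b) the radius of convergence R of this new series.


Let w = z − z₀, so z = z₀ + w.
Then 4 − z = 4 − (z₀ + w) = (4 − z₀) − w = 6 − w.
f(z) = 1/(6 − w) = (1/(6)) · 1/(1 − w/(6)) = Σ_{n≥0} w^n / (6)^(n+1).
So c_n = 1/(6)^(n+1):
  c_0 = 1/(6)^1 = 1/6.
  c_1 = 1/(6)^2 = 1/36.
  c_2 = 1/(6)^3 = 1/216.
The series is valid for |w/d| < 1, i.e. |z − z₀| < |d|.
Radius of convergence: R = |4 − z₀| = |6| = 6 (distance from z₀ to the singularity z = 4).

c_0 = 1/6, c_1 = 1/36, c_2 = 1/216; R = 6.


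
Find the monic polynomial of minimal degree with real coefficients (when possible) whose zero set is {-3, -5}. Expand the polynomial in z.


The polynomial is p(z) = ∏_{α ∈ S} (z − α), where S = {-3, -5}.
Expanding the product yields: p(z) = z^2 + 8·z + 15.
The resulting polynomial has degree 2 and real coefficients as required.

p(z) = z^2 + 8·z + 15.


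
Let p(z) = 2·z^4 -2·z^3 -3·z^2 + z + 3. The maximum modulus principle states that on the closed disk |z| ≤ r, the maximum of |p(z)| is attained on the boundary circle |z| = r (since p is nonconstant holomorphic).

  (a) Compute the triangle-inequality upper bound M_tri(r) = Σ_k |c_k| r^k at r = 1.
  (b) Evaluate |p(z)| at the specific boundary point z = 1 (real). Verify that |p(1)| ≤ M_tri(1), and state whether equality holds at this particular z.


Coefficients: c_0 = 3, c_1 = 1, c_2 = -3, c_3 = -2, c_4 = 2. Radius r = 1.
Part (a). Triangle bound: M_tri(r) = Σ_k |c_k| r^k
  = |3|·1^0 + |1|·1^1 + |-3|·1^2 + |-2|·1^3 + |2|·1^4
  = 3 + 1 + 3 + 2 + 2 = 11.
This bounds M(r) := max_{|z|=r} |p(z)| from above; equality holds iff all terms c_k z^k can be made to align in phase at a single z on |z|=r.
Part (b). At z = 1 (real, on the circle |z| = r):
  p(1) = (3)·1^0 + (1)·1^1 + (-3)·1^2 + (-2)·1^3 + (2)·1^4 = 1.
  |p(1)| = 1.
Check: |p(1)| = 1 ≤ 11 = M_tri(1). ✓ Equality does not hold at z = 1 (the coefficients have mixed signs, so the terms do not all align in phase there).

M_tri(1) = 11; |p(1)| = 1; equality at z=1: no.


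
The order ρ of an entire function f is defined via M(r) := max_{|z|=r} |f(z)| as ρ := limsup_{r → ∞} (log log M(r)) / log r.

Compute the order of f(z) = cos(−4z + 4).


cos(w) is a linear combination of e^{iw} and e^{−iw} (or e^w, e^{−w} in the hyperbolic case), so |cos(w)| ≤ e^{|w|}. With w = −4z + 4, |w| ≤ 4|z| + 4 = 4r + 4 on |z| = r, giving M(r) ≤ e^{4r + 4}, so ρ ≤ 1. On a suitable ray (z = it for sin/cos; z = t for sinh/cosh, t real → ∞), |cos(−4z + 4)| grows like e^{4|t|}/2, so ρ ≥ 1. Hence ρ = 1.
Therefore ρ = 1.

Order ρ = 1.


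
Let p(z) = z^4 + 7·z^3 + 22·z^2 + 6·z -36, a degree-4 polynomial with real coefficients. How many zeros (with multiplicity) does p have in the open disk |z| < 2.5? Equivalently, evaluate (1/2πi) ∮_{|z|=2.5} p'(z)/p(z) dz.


The zeros of p are: -2, (-3 + 3i), (-3 - 3i), 1.
Their magnitudes are: 2, 4.243, 4.243, 1.
Zeros with |z| < R = 2.5: -2, 1.
Count = 2.
By the argument principle, (1/2πi) ∮_{|z|=R} p'(z)/p(z) dz equals exactly this count.

Number of zeros inside |z| < 2.5: 2.


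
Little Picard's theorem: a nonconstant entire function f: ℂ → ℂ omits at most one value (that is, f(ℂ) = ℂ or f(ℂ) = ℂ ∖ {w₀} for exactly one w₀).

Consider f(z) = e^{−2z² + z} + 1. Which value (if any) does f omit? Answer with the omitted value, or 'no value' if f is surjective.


Little Picard bounds the complement of f(ℂ) to at most one point.
The exponent g(z) = −2z² + z is a nonconstant polynomial, hence surjective onto ℂ. So e^{g(z)} takes every value in {e^w : w ∈ ℂ} = ℂ ∖ {0}. Adding 1 shifts the range to ℂ ∖ {1}. f omits exactly 1.

Omitted value: 1.


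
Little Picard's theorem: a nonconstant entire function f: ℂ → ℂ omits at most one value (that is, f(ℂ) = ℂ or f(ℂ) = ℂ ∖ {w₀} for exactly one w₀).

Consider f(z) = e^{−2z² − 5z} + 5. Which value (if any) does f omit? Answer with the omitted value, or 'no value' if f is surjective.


Little Picard bounds the complement of f(ℂ) to at most one point.
The exponent g(z) = −2z² − 5z is a nonconstant polynomial, hence surjective onto ℂ. So e^{g(z)} takes every value in {e^w : w ∈ ℂ} = ℂ ∖ {0}. Adding 5 shifts the range to ℂ ∖ {5}. f omits exactly 5.

Omitted value: 5.


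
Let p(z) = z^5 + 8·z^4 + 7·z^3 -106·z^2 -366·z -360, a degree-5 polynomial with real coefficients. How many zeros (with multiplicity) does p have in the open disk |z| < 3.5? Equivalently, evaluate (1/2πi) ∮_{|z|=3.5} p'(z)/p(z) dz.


The zeros of p are: -3, -3, (-3 + 1i), (-3 - 1i), 4.
Their magnitudes are: 3, 3, 3.162, 3.162, 4.
Zeros with |z| < R = 3.5: -3, -3, (-3 + 1i), (-3 - 1i).
Count = 4.
By the argument principle, (1/2πi) ∮_{|z|=R} p'(z)/p(z) dz equals exactly this count.

Number of zeros inside |z| < 3.5: 4.


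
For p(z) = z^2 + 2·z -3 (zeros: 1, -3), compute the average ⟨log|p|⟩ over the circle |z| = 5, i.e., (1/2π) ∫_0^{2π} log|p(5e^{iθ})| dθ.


Zeros: -3, 1; r = 5.
Inside |z| < r: -3, 1. Outside (|z| ≥ r): ∅.
p(0) = -3, so log|p(0)| = log(3) = 1.0986.
Apply Jensen: I(r) = log|p(0)| + Σ_k log(r/|z_k|), summed over zeros inside |z| < r.
  log(r/|z_k|) for z_k = 1: log(5/1) = 1.6094
  log(r/|z_k|) for z_k = -3: log(5/3) = 0.5108
Sum over inside zeros: 2.1203.
I(r) = log|p(0)| + (inside sum) = 1.0986 + 2.1203 = 3.2189.
Closed form (all zeros inside, monic): I(r) = n·log(r) = 2·log(5) = 3.2189. ✓

I(r) ≈ 3.2189.


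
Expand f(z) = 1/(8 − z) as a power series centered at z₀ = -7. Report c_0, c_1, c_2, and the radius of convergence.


Let w = z − z₀, so z = z₀ + w.
Then 8 − z = 8 − (z₀ + w) = (8 − z₀) − w = 15 − w.
f(z) = 1/(15 − w) = (1/(15)) · 1/(1 − w/(15)) = Σ_{n≥0} w^n / (15)^(n+1).
So c_n = 1/(15)^(n+1):
  c_0 = 1/(15)^1 = 1/15.
  c_1 = 1/(15)^2 = 1/225.
  c_2 = 1/(15)^3 = 1/3375.
The series is valid for |w/d| < 1, i.e. |z − z₀| < |d|.
Radius of convergence: R = |8 − z₀| = |15| = 15 (distance from z₀ to the singularity z = 8).

c_0 = 1/15, c_1 = 1/225, c_2 = 1/3375; R = 15.


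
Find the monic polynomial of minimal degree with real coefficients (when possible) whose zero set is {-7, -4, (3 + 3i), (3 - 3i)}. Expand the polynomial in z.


The polynomial is p(z) = ∏_{α ∈ S} (z − α), where S = {-7, -4, (3 + 3i), (3 - 3i)}.
Expanding the product yields: p(z) = z^4 + 5·z^3 -20·z^2 + 30·z + 504.
Note conjugate pairs combine to real quadratics: (z − (3+3i))(z − (3−3i)) = z² − 6z + 18.
The resulting polynomial has degree 4 and real coefficients as required.

p(z) = z^4 + 5·z^3 -20·z^2 + 30·z + 504.


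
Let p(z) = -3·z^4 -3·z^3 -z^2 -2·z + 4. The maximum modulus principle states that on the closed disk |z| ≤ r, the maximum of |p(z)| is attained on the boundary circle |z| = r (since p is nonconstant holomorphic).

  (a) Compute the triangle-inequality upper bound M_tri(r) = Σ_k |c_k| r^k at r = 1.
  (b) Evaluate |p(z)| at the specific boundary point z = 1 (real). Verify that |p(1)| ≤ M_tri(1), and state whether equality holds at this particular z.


Coefficients: c_0 = 4, c_1 = -2, c_2 = -1, c_3 = -3, c_4 = -3. Radius r = 1.
Part (a). Triangle bound: M_tri(r) = Σ_k |c_k| r^k
  = |4|·1^0 + |-2|·1^1 + |-1|·1^2 + |-3|·1^3 + |-3|·1^4
  = 4 + 2 + 1 + 3 + 3 = 13.
This bounds M(r) := max_{|z|=r} |p(z)| from above; equality holds iff all terms c_k z^k can be made to align in phase at a single z on |z|=r.
Part (b). At z = 1 (real, on the circle |z| = r):
  p(1) = (4)·1^0 + (-2)·1^1 + (-1)·1^2 + (-3)·1^3 + (-3)·1^4 = -5.
  |p(1)| = 5.
Check: |p(1)| = 5 ≤ 13 = M_tri(1). ✓ Equality does not hold at z = 1 (the coefficients have mixed signs, so the terms do not all align in phase there).

M_tri(1) = 13; |p(1)| = 5; equality at z=1: no.


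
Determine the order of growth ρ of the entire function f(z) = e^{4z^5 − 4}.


|e^{4z^5 − 4}| = e^{Re(4·z^5) + -4} ≤ e^{4|z|^5 + -4} = e^{4r^5 + -4} on |z| = r, so ρ ≤ 5. Choosing z on |z|=r so that 4·z^5 is real positive (always possible by picking arg z appropriately) gives |f(z)| = e^{4r^5 + -4}, matching the bound. The additive constant -4 does not affect log log M(r) ~ 5·log r. Hence ρ = 5.
Therefore ρ = 5.

Order ρ = 5.


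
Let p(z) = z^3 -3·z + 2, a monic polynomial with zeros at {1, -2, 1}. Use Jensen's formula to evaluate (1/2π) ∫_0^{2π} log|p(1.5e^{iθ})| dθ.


Zeros: -2, 1, 1; r = 1.5.
Inside |z| < r: 1, 1. Outside (|z| ≥ r): -2.
p(0) = 2, so log|p(0)| = log(2) = 0.6931.
Apply Jensen: I(r) = log|p(0)| + Σ_k log(r/|z_k|), summed over zeros inside |z| < r.
  log(r/|z_k|) for z_k = 1: log(1.5/1) = 0.4055
  log(r/|z_k|) for z_k = 1: log(1.5/1) = 0.4055
  Outside zeros (-2) contribute nothing to the Jensen sum.
Sum over inside zeros: 0.8109.
I(r) = log|p(0)| + (inside sum) = 0.6931 + 0.8109 = 1.5041.
Note: since some zeros are outside |z| ≤ r, the simplified n·log(r) form does NOT apply — only the inside zeros contribute.

I(r) ≈ 1.5041.


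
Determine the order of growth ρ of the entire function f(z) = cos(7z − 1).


cos(w) is a linear combination of e^{iw} and e^{−iw} (or e^w, e^{−w} in the hyperbolic case), so |cos(w)| ≤ e^{|w|}. With w = 7z − 1, |w| ≤ 7|z| + 1 = 7r + 1 on |z| = r, giving M(r) ≤ e^{7r + 1}, so ρ ≤ 1. On a suitable ray (z = it for sin/cos; z = t for sinh/cosh, t real → ∞), |cos(7z − 1)| grows like e^{7|t|}/2, so ρ ≥ 1. Hence ρ = 1.
Therefore ρ = 1.

Order ρ = 1.


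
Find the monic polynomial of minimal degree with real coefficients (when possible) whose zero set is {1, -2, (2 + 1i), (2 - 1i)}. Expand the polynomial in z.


The polynomial is p(z) = ∏_{α ∈ S} (z − α), where S = {1, -2, (2 + 1i), (2 - 1i)}.
Expanding the product yields: p(z) = z^4 -3·z^3 -z^2 + 13·z -10.
Note conjugate pairs combine to real quadratics: (z − (2+1i))(z − (2−1i)) = z² − 4z + 5.
The resulting polynomial has degree 4 and real coefficients as required.

p(z) = z^4 -3·z^3 -z^2 + 13·z -10.


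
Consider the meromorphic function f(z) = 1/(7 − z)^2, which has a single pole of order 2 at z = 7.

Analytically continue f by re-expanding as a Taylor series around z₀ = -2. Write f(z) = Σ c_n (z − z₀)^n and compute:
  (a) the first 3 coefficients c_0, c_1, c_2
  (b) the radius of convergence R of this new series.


Let w = z − z₀, so z = z₀ + w.
Then 7 − z = 7 − (z₀ + w) = (7 − z₀) − w = 9 − w.
f(z) = 1/(9 − w)^2 = (1/(9)^2) · (1 − w/(9))^{−2}.
By the binomial series (1−u)^{−2} = Σ_{n≥0} C(n+1, 1) u^n for |u|<1, with u = w/(9):
  c_n = C(n+1, 1) / (9)^(n+2).
  c_0 = 1/(9)^2 = 1/81.
  c_1 = 2/(9)^3 = 2/729.
  c_2 = 3/(9)^4 = 1/2187.
The series is valid for |w/d| < 1, i.e. |z − z₀| < |d|.
Radius of convergence: R = |7 − z₀| = |9| = 9 (distance from z₀ to the singularity z = 7).

c_0 = 1/81, c_1 = 2/729, c_2 = 1/2187; R = 9.


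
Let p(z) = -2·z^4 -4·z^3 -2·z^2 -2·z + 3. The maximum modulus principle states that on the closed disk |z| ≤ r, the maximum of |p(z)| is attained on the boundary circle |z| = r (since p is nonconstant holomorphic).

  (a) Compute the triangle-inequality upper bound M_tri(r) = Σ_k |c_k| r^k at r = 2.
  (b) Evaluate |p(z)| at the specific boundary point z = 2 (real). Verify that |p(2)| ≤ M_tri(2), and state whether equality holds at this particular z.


Coefficients: c_0 = 3, c_1 = -2, c_2 = -2, c_3 = -4, c_4 = -2. Radius r = 2.
Part (a). Triangle bound: M_tri(r) = Σ_k |c_k| r^k
  = |3|·2^0 + |-2|·2^1 + |-2|·2^2 + |-4|·2^3 + |-2|·2^4
  = 3 + 4 + 8 + 32 + 32 = 79.
This bounds M(r) := max_{|z|=r} |p(z)| from above; equality holds iff all terms c_k z^k can be made to align in phase at a single z on |z|=r.
Part (b). At z = 2 (real, on the circle |z| = r):
  p(2) = (3)·2^0 + (-2)·2^1 + (-2)·2^2 + (-4)·2^3 + (-2)·2^4 = -73.
  |p(2)| = 73.
Check: |p(2)| = 73 ≤ 79 = M_tri(2). ✓ Equality does not hold at z = 2 (the coefficients have mixed signs, so the terms do not all align in phase there).

M_tri(2) = 79; |p(2)| = 73; equality at z=2: no.


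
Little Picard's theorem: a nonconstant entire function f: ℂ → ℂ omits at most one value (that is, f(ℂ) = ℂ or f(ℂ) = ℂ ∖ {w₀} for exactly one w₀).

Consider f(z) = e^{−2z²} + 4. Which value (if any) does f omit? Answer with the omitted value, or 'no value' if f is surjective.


Little Picard bounds the complement of f(ℂ) to at most one point.
The exponent g(z) = −2z² is a nonconstant polynomial, hence surjective onto ℂ. So e^{g(z)} takes every value in {e^w : w ∈ ℂ} = ℂ ∖ {0}. Adding 4 shifts the range to ℂ ∖ {4}. f omits exactly 4.

Omitted value: 4.


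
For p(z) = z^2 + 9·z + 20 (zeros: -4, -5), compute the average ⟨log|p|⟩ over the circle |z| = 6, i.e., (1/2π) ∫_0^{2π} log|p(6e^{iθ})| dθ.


Zeros: -5, -4; r = 6.
Inside |z| < r: -5, -4. Outside (|z| ≥ r): ∅.
p(0) = 20, so log|p(0)| = log(20) = 2.9957.
Apply Jensen: I(r) = log|p(0)| + Σ_k log(r/|z_k|), summed over zeros inside |z| < r.
  log(r/|z_k|) for z_k = -4: log(6/4) = 0.4055
  log(r/|z_k|) for z_k = -5: log(6/5) = 0.1823
Sum over inside zeros: 0.5878.
I(r) = log|p(0)| + (inside sum) = 2.9957 + 0.5878 = 3.5835.
Closed form (all zeros inside, monic): I(r) = n·log(r) = 2·log(6) = 3.5835. ✓

I(r) ≈ 3.5835.


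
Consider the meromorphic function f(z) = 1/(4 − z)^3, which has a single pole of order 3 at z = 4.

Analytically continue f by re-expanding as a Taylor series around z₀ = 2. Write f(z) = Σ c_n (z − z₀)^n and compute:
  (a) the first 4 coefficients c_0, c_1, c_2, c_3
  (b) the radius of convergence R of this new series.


Let w = z − z₀, so z = z₀ + w.
Then 4 − z = 4 − (z₀ + w) = (4 − z₀) − w = 2 − w.
f(z) = 1/(2 − w)^3 = (1/(2)^3) · (1 − w/(2))^{−3}.
By the binomial series (1−u)^{−3} = Σ_{n≥0} C(n+2, 2) u^n for |u|<1, with u = w/(2):
  c_n = C(n+2, 2) / (2)^(n+3).
  c_0 = 1/(2)^3 = 1/8.
  c_1 = 3/(2)^4 = 3/16.
  c_2 = 6/(2)^5 = 3/16.
  c_3 = 10/(2)^6 = 5/32.
The series is valid for |w/d| < 1, i.e. |z − z₀| < |d|.
Radius of convergence: R = |4 − z₀| = |2| = 2 (distance from z₀ to the singularity z = 4).

c_0 = 1/8, c_1 = 3/16, c_2 = 3/16, c_3 = 5/32; R = 2.


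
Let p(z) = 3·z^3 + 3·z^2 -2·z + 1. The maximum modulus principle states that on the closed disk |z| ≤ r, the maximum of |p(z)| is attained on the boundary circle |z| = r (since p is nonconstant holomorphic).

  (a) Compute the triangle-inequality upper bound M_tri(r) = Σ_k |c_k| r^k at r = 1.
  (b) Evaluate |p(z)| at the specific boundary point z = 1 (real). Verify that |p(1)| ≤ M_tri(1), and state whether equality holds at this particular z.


Coefficients: c_0 = 1, c_1 = -2, c_2 = 3, c_3 = 3. Radius r = 1.
Part (a). Triangle bound: M_tri(r) = Σ_k |c_k| r^k
  = |1|·1^0 + |-2|·1^1 + |3|·1^2 + |3|·1^3
  = 1 + 2 + 3 + 3 = 9.
This bounds M(r) := max_{|z|=r} |p(z)| from above; equality holds iff all terms c_k z^k can be made to align in phase at a single z on |z|=r.
Part (b). At z = 1 (real, on the circle |z| = r):
  p(1) = (1)·1^0 + (-2)·1^1 + (3)·1^2 + (3)·1^3 = 5.
  |p(1)| = 5.
Check: |p(1)| = 5 ≤ 9 = M_tri(1). ✓ Equality does not hold at z = 1 (the coefficients have mixed signs, so the terms do not all align in phase there).

M_tri(1) = 9; |p(1)| = 5; equality at z=1: no.


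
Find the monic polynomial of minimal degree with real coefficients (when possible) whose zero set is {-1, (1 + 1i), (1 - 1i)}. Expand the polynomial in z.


The polynomial is p(z) = ∏_{α ∈ S} (z − α), where S = {-1, (1 + 1i), (1 - 1i)}.
Expanding the product yields: p(z) = z^3 -z^2 + 2.
Note conjugate pairs combine to real quadratics: (z − (1+1i))(z − (1−1i)) = z² − 2z + 2.
The resulting polynomial has degree 3 and real coefficients as required.

p(z) = z^3 -z^2 + 2.


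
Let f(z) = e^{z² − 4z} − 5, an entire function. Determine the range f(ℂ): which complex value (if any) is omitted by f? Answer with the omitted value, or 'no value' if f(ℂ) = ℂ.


Little Picard bounds the complement of f(ℂ) to at most one point.
The exponent g(z) = z² − 4z is a nonconstant polynomial, hence surjective onto ℂ. So e^{g(z)} takes every value in {e^w : w ∈ ℂ} = ℂ ∖ {0}. Adding -5 shifts the range to ℂ ∖ {-5}. f omits exactly -5.

Omitted value: -5.


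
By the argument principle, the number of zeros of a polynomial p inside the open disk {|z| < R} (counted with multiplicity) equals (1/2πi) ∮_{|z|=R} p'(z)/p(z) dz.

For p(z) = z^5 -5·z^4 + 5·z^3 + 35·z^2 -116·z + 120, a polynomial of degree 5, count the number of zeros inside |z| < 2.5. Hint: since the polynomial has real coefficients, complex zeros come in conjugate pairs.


The zeros of p are: -3, (2 + 1i), (2 - 1i), (2 + 2i), (2 - 2i).
Their magnitudes are: 3, 2.236, 2.236, 2.828, 2.828.
Zeros with |z| < R = 2.5: (2 + 1i), (2 - 1i).
Count = 2.
By the argument principle, (1/2πi) ∮_{|z|=R} p'(z)/p(z) dz equals exactly this count.

Number of zeros inside |z| < 2.5: 2.


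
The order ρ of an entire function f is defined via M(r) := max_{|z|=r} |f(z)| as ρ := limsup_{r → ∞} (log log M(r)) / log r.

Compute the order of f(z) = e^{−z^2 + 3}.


|e^{−z^2 + 3}| = e^{Re(-1·z^2) + 3} ≤ e^{1|z|^2 + 3} = e^{1r^2 + 3} on |z| = r, so ρ ≤ 2. Choosing z on |z|=r so that -1·z^2 is real positive (always possible by picking arg z appropriately) gives |f(z)| = e^{1r^2 + 3}, matching the bound. The additive constant 3 does not affect log log M(r) ~ 2·log r. Hence ρ = 2.
Therefore ρ = 2.

Order ρ = 2.


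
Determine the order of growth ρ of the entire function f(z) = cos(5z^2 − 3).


Write cos(w) = (e^{iw} ± e^{−iw})/(2 or 2i), so |cos(w)| ≤ e^{|w|}. With w = 5z^2 − 3, |w| ≤ 5r^2 + 3 on |z|=r, giving M(r) ≤ e^{5r^2 + 3} and ρ ≤ 2. For the lower bound, choose z on |z|=r with 5z^2 purely imaginary of modulus 5r^2; then |cos(5z^2 − 3)| grows like e^{5r^2}/2, so ρ ≥ 2. Hence ρ = 2.
Therefore ρ = 2.

Order ρ = 2.


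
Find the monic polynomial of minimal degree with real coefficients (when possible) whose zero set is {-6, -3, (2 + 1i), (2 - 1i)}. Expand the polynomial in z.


The polynomial is p(z) = ∏_{α ∈ S} (z − α), where S = {-6, -3, (2 + 1i), (2 - 1i)}.
Expanding the product yields: p(z) = z^4 + 5·z^3 -13·z^2 -27·z + 90.
Note conjugate pairs combine to real quadratics: (z − (2+1i))(z − (2−1i)) = z² − 4z + 5.
The resulting polynomial has degree 4 and real coefficients as required.

p(z) = z^4 + 5·z^3 -13·z^2 -27·z + 90.


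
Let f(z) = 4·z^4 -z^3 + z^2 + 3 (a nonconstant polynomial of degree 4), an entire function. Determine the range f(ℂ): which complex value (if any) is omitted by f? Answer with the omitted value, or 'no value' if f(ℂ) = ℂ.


Little Picard bounds the complement of f(ℂ) to at most one point.
For every w ∈ ℂ, the equation p(z) − w = 0 is a nonconstant polynomial in z and hence has at least one root by the fundamental theorem of algebra. So p is surjective onto ℂ, omitting no value.

Omitted value: no value.


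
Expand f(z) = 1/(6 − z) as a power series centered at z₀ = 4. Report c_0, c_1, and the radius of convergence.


Let w = z − z₀, so z = z₀ + w.
Then 6 − z = 6 − (z₀ + w) = (6 − z₀) − w = 2 − w.
f(z) = 1/(2 − w) = (1/(2)) · 1/(1 − w/(2)) = Σ_{n≥0} w^n / (2)^(n+1).
So c_n = 1/(2)^(n+1):
  c_0 = 1/(2)^1 = 1/2.
  c_1 = 1/(2)^2 = 1/4.
The series is valid for |w/d| < 1, i.e. |z − z₀| < |d|.
Radius of convergence: R = |6 − z₀| = |2| = 2 (distance from z₀ to the singularity z = 6).

c_0 = 1/2, c_1 = 1/4; R = 2.


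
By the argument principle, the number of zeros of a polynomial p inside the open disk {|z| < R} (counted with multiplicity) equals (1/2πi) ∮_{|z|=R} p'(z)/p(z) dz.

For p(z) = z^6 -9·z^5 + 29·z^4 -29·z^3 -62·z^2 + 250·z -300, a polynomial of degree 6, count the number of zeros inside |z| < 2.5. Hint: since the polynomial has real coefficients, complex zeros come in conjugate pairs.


The zeros of p are: 3, -2, (3 + 1i), (3 - 1i), (1 + 2i), (1 - 2i).
Their magnitudes are: 3, 2, 3.162, 3.162, 2.236, 2.236.
Zeros with |z| < R = 2.5: -2, (1 + 2i), (1 - 2i).
Count = 3.
By the argument principle, (1/2πi) ∮_{|z|=R} p'(z)/p(z) dz equals exactly this count.

Number of zeros inside |z| < 2.5: 3.


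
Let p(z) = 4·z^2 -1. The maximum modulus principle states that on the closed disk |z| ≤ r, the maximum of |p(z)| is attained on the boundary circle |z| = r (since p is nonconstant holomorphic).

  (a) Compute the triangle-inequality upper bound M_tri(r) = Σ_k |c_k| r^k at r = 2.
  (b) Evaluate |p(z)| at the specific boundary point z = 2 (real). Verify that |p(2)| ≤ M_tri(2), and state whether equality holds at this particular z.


Coefficients: c_0 = -1, c_1 = 0, c_2 = 4. Radius r = 2.
Part (a). Triangle bound: M_tri(r) = Σ_k |c_k| r^k
  = |-1|·2^0 + |0|·2^1 + |4|·2^2
  = 1 + 0 + 16 = 17.
This bounds M(r) := max_{|z|=r} |p(z)| from above; equality holds iff all terms c_k z^k can be made to align in phase at a single z on |z|=r.
Part (b). At z = 2 (real, on the circle |z| = r):
  p(2) = (-1)·2^0 + (0)·2^1 + (4)·2^2 = 15.
  |p(2)| = 15.
Check: |p(2)| = 15 ≤ 17 = M_tri(2). ✓ Equality does not hold at z = 2 (the coefficients have mixed signs, so the terms do not all align in phase there).

M_tri(2) = 17; |p(2)| = 15; equality at z=2: no.


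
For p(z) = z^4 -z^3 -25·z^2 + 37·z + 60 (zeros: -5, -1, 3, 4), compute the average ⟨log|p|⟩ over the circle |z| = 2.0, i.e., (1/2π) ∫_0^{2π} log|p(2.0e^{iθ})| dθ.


Zeros: -5, -1, 3, 4; r = 2.0.
Inside |z| < r: -1. Outside (|z| ≥ r): -5, 3, 4.
p(0) = 60, so log|p(0)| = log(60) = 4.0943.
Apply Jensen: I(r) = log|p(0)| + Σ_k log(r/|z_k|), summed over zeros inside |z| < r.
  log(r/|z_k|) for z_k = -1: log(2.0/1) = 0.6931
  Outside zeros (-5, 3, 4) contribute nothing to the Jensen sum.
Sum over inside zeros: 0.6931.
I(r) = log|p(0)| + (inside sum) = 4.0943 + 0.6931 = 4.7875.
Note: since some zeros are outside |z| ≤ r, the simplified n·log(r) form does NOT apply — only the inside zeros contribute.

I(r) ≈ 4.7875.


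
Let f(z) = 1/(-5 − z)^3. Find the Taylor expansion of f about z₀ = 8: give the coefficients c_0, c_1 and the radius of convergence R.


Let w = z − z₀, so z = z₀ + w.
Then -5 − z = -5 − (z₀ + w) = (-5 − z₀) − w = -13 − w.
f(z) = 1/(-13 − w)^3 = (1/(-13)^3) · (1 − w/(-13))^{−3}.
By the binomial series (1−u)^{−3} = Σ_{n≥0} C(n+2, 2) u^n for |u|<1, with u = w/(-13):
  c_n = C(n+2, 2) / (-13)^(n+3).
  c_0 = 1/(-13)^3 = -1/2197.
  c_1 = 3/(-13)^4 = 3/28561.
The series is valid for |w/d| < 1, i.e. |z − z₀| < |d|.
Radius of convergence: R = |-5 − z₀| = |-13| = 13 (distance from z₀ to the singularity z = -5).

c_0 = -1/2197, c_1 = 3/28561; R = 13.


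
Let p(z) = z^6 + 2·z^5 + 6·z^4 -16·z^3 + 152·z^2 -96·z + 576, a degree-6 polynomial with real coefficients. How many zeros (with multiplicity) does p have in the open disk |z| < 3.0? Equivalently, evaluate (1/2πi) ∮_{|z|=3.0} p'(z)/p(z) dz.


The zeros of p are: (0 + 2i), (0 - 2i), (-3 + 3i), (-3 - 3i), (2 + 2i), (2 - 2i).
Their magnitudes are: 2, 2, 4.243, 4.243, 2.828, 2.828.
Zeros with |z| < R = 3.0: (0 + 2i), (0 - 2i), (2 + 2i), (2 - 2i).
Count = 4.
By the argument principle, (1/2πi) ∮_{|z|=R} p'(z)/p(z) dz equals exactly this count.

Number of zeros inside |z| < 3.0: 4.


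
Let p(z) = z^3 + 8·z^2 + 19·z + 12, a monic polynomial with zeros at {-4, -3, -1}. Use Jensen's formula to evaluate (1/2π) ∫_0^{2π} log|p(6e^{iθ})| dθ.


Zeros: -4, -3, -1; r = 6.
Inside |z| < r: -4, -3, -1. Outside (|z| ≥ r): ∅.
p(0) = 12, so log|p(0)| = log(12) = 2.4849.
Apply Jensen: I(r) = log|p(0)| + Σ_k log(r/|z_k|), summed over zeros inside |z| < r.
  log(r/|z_k|) for z_k = -4: log(6/4) = 0.4055
  log(r/|z_k|) for z_k = -3: log(6/3) = 0.6931
  log(r/|z_k|) for z_k = -1: log(6/1) = 1.7918
Sum over inside zeros: 2.8904.
I(r) = log|p(0)| + (inside sum) = 2.4849 + 2.8904 = 5.3753.
Closed form (all zeros inside, monic): I(r) = n·log(r) = 3·log(6) = 5.3753. ✓

I(r) ≈ 5.3753.


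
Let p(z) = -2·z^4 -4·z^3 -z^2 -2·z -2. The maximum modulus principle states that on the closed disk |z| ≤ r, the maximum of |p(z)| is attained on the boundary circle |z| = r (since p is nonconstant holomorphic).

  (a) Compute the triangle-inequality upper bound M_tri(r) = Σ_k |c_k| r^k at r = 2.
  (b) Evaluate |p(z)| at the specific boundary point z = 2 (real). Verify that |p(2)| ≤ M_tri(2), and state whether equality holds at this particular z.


Coefficients: c_0 = -2, c_1 = -2, c_2 = -1, c_3 = -4, c_4 = -2. Radius r = 2.
Part (a). Triangle bound: M_tri(r) = Σ_k |c_k| r^k
  = |-2|·2^0 + |-2|·2^1 + |-1|·2^2 + |-4|·2^3 + |-2|·2^4
  = 2 + 4 + 4 + 32 + 32 = 74.
This bounds M(r) := max_{|z|=r} |p(z)| from above; equality holds iff all terms c_k z^k can be made to align in phase at a single z on |z|=r.
Part (b). At z = 2 (real, on the circle |z| = r):
  p(2) = (-2)·2^0 + (-2)·2^1 + (-1)·2^2 + (-4)·2^3 + (-2)·2^4 = -74.
  |p(2)| = 74.
Since all nonzero coefficients share the same sign, |p(2)| = 74 = M_tri(2); the triangle bound is attained at z = 2, so in fact M(r) = 74.

M_tri(2) = 74; |p(2)| = 74; equality at z=2: yes.


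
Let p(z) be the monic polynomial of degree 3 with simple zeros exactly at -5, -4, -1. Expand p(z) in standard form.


The polynomial is p(z) = ∏_{α ∈ S} (z − α), where S = {-5, -4, -1}.
Expanding the product yields: p(z) = z^3 + 10·z^2 + 29·z + 20.
The resulting polynomial has degree 3 and real coefficients as required.

p(z) = z^3 + 10·z^2 + 29·z + 20.


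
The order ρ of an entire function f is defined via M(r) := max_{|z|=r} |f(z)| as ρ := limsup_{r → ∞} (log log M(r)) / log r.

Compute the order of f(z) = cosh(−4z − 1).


cosh(w) is a linear combination of e^{iw} and e^{−iw} (or e^w, e^{−w} in the hyperbolic case), so |cosh(w)| ≤ e^{|w|}. With w = −4z − 1, |w| ≤ 4|z| + 1 = 4r + 1 on |z| = r, giving M(r) ≤ e^{4r + 1}, so ρ ≤ 1. On a suitable ray (z = it for sin/cos; z = t for sinh/cosh, t real → ∞), |cosh(−4z − 1)| grows like e^{4|t|}/2, so ρ ≥ 1. Hence ρ = 1.
Therefore ρ = 1.

Order ρ = 1.


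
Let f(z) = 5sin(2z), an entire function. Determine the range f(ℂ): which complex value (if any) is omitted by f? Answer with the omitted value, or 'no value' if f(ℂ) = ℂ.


Little Picard bounds the complement of f(ℂ) to at most one point.
sin is entire and surjective onto ℂ: for every w ∈ ℂ, sin(ζ) = w has a solution ζ ∈ ℂ (e.g., via the complex inverse arcsin). With ζ = 2z this gives z = ζ/(2). Then 5·sin(2z) takes every value in 5·ℂ = ℂ, and adding 0 is a bijection of ℂ. So f is surjective and omits no value. (Note: only on the real line is sin bounded by [−1, 1].)

Omitted value: no value.


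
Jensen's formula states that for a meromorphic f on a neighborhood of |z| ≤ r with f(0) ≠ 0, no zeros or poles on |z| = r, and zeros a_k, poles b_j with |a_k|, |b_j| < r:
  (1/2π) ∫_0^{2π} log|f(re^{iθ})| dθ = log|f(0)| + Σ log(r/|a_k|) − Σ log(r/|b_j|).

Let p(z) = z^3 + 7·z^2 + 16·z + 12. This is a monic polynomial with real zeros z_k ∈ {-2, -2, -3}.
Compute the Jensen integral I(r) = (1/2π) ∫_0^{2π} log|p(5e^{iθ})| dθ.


Zeros: -3, -2, -2; r = 5.
Inside |z| < r: -3, -2, -2. Outside (|z| ≥ r): ∅.
p(0) = 12, so log|p(0)| = log(12) = 2.4849.
Apply Jensen: I(r) = log|p(0)| + Σ_k log(r/|z_k|), summed over zeros inside |z| < r.
  log(r/|z_k|) for z_k = -2: log(5/2) = 0.9163
  log(r/|z_k|) for z_k = -2: log(5/2) = 0.9163
  log(r/|z_k|) for z_k = -3: log(5/3) = 0.5108
Sum over inside zeros: 2.3434.
I(r) = log|p(0)| + (inside sum) = 2.4849 + 2.3434 = 4.8283.
Closed form (all zeros inside, monic): I(r) = n·log(r) = 3·log(5) = 4.8283. ✓

I(r) ≈ 4.8283.


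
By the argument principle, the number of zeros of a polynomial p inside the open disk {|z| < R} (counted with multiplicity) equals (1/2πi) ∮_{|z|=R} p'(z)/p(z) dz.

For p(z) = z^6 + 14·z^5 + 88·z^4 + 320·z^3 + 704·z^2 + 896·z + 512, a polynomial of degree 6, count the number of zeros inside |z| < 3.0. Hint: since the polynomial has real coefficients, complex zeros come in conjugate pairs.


The zeros of p are: -2, (-2 + 2i), (-2 - 2i), (-2 + 2i), (-2 - 2i), -4.
Their magnitudes are: 2, 2.828, 2.828, 2.828, 2.828, 4.
Zeros with |z| < R = 3.0: -2, (-2 + 2i), (-2 - 2i), (-2 + 2i), (-2 - 2i).
Count = 5.
By the argument principle, (1/2πi) ∮_{|z|=R} p'(z)/p(z) dz equals exactly this count.

Number of zeros inside |z| < 3.0: 5.


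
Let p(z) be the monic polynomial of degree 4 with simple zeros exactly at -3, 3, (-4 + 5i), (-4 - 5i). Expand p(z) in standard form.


The polynomial is p(z) = ∏_{α ∈ S} (z − α), where S = {-3, 3, (-4 + 5i), (-4 - 5i)}.
Expanding the product yields: p(z) = z^4 + 8·z^3 + 32·z^2 -72·z -369.
Note conjugate pairs combine to real quadratics: (z − (-4+5i))(z − (-4−5i)) = z² + 8z + 41.
The resulting polynomial has degree 4 and real coefficients as required.

p(z) = z^4 + 8·z^3 + 32·z^2 -72·z -369.
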